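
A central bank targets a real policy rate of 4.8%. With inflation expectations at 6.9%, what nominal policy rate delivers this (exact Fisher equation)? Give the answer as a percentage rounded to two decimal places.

(1 + i) = (1 + r)(1 + π) = 1.04800 × 1.06900 = 1.120312
i = 1.120312 − 1, so the required nominal rate is 12.03%.

12.03%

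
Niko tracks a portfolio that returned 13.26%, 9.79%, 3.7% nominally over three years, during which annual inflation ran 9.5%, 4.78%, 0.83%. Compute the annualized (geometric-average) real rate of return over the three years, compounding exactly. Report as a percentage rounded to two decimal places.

Nominal growth factor = 1.1326 × 1.0979 × 1.0370 = 1.28949036
Price-level growth factor = 1.0950 × 1.0478 × 1.0083 = 1.15686393
Real growth factor = 1.28949036 / 1.15686393 = 1.11464306
Annualized real rate = 1.11464306^(1/3) − 1 = 3.6840% → 3.68%.

3.68%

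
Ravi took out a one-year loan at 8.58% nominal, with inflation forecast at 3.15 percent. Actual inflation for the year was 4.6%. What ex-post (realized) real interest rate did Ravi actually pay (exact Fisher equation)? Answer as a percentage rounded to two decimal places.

3.80%

Ex-post: (1 + 0.0858)/(1 + 0.0460) − 1 = 3.80497%
So the realized real rate is 3.80%.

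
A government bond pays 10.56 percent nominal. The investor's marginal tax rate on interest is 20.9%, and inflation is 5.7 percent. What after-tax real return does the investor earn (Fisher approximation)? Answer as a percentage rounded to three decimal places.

2.653%

After-tax nominal return = 10.56% × (1 − 0.209) = 8.35296%.
r ≈ 8.35296% − 5.7% → 2.653%.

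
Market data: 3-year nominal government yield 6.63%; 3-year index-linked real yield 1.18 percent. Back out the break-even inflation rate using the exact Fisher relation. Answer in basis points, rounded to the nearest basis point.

539 basis points

(1 + π) = (1 + i)/(1 + r) = 1.06630 / 1.01180 = 1.053864
Break-even inflation = 1.053864 − 1 → 539 basis points.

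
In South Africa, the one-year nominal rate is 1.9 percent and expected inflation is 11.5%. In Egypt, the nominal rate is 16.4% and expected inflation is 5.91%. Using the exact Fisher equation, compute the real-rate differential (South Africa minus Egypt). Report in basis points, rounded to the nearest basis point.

South Africa: (1 + 0.0190)/(1 + 0.1150) − 1 = -8.6099%
Egypt: (1 + 0.1640)/(1 + 0.0591) − 1 = 9.9046%
Differential = -8.6099% − 9.9046% = -18.5145% → -1851 basis points.

-1851 basis points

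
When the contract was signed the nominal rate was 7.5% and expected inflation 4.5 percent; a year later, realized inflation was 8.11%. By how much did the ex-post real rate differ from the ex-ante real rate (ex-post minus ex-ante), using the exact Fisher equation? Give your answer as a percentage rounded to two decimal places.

Ex-ante: (1 + 0.0750)/(1 + 0.0450) − 1 = 2.8708%
Ex-post: (1 + 0.0750)/(1 + 0.0811) − 1 = -0.5642%
Difference (ex-post − ex-ante) = -3.4351% → -3.44%.

-3.44%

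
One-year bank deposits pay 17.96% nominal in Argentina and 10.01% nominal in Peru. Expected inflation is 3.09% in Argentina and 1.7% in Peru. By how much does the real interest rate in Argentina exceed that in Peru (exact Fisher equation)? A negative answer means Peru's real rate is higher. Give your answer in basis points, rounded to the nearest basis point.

Argentina: (1 + 0.1796)/(1 + 0.0309) − 1 = 14.4243%
Peru: (1 + 0.1001)/(1 + 0.0170) − 1 = 8.1711%
Differential = 14.4243% − 8.1711% = 6.2532% → 625 basis points.

625 basis points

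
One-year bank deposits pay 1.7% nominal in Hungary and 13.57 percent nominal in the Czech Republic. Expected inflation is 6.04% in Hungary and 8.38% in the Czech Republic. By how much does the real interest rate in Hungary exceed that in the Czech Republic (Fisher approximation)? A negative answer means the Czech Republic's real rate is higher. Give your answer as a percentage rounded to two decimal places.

-9.53%

Hungary: 1.7% − 6.04% = -4.340%
The Czech Republic: 13.57% − 8.38% = 5.190%
Differential = -9.530% → -9.53%.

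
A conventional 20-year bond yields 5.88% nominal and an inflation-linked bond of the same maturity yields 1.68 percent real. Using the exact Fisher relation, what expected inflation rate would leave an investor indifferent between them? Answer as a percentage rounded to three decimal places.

4.131%

(1 + π) = (1 + i)/(1 + r) = 1.05880 / 1.01680 = 1.041306
Break-even inflation = 1.041306 − 1 → 4.131%.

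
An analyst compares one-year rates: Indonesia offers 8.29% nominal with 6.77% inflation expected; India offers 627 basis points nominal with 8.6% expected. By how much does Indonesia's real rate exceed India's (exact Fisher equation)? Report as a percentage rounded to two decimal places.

3.57%

Indonesia: (1 + 0.0829)/(1 + 0.0677) − 1 = 1.4236%
India: (1 + 0.0627)/(1 + 0.0860) − 1 = -2.1455%
Differential = 1.4236% − (-2.1455%) = 3.5691% → 3.57%.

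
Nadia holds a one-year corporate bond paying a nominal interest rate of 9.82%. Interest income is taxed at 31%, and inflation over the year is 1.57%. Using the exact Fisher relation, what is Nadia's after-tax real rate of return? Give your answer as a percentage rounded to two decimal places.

After-tax nominal return = 9.82% × (1 − 0.31) = 6.7758%.
1 + r = 1.067758 / 1.01570 = 1.051253
After-tax real rate = 1.051253 − 1 → 5.13%.

5.13%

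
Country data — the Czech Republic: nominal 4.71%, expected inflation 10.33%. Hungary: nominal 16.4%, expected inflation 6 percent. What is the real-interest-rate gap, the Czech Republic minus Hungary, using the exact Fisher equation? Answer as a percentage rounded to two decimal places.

The Czech Republic: (1 + 0.0471)/(1 + 0.1033) − 1 = -5.0938%
Hungary: (1 + 0.1640)/(1 + 0.0600) − 1 = 9.8113%
Differential = -5.0938% − 9.8113% = -14.9051% → -14.91%.

-14.91%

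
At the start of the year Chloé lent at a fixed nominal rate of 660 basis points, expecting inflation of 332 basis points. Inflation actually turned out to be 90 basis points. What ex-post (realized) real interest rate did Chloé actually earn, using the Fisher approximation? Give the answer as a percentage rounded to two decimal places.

5.70%

Ex-post: 6.6% − 0.9% = 5.700%
So the realized real rate is 5.70%.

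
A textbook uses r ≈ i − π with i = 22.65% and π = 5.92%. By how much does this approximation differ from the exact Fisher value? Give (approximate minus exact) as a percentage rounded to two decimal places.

Approximate: r ≈ 22.650% − 5.920% = 16.7300%
Exact: (1 + 0.2265)/(1 + 0.0592) − 1 = 15.7949%
Error = 16.7300% − 15.7949% = 0.9351% → 0.94%.

0.94%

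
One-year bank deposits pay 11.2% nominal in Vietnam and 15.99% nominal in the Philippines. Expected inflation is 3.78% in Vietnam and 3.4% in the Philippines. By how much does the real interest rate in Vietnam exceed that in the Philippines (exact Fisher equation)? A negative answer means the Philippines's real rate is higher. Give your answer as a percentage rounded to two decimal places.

Vietnam: (1 + 0.1120)/(1 + 0.0378) − 1 = 7.1497%
The Philippines: (1 + 0.1599)/(1 + 0.0340) − 1 = 12.1760%
Differential = 7.1497% − 12.1760% = -5.0263% → -5.03%.

-5.03%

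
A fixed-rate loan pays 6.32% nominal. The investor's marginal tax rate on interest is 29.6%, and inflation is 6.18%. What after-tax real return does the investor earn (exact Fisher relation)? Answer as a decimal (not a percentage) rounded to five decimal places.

-0.01630

After-tax nominal return = 6.32% × (1 − 0.296) = 4.44928%.
1 + r = 1.0444928 / 1.06180 = 0.983700
After-tax real rate = 0.983700 − 1 → -0.01630.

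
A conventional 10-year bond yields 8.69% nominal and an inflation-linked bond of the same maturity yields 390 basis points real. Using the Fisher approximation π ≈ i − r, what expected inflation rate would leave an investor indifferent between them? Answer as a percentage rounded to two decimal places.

π ≈ i − r = 8.69% − 3.9% → 4.79%.

4.79%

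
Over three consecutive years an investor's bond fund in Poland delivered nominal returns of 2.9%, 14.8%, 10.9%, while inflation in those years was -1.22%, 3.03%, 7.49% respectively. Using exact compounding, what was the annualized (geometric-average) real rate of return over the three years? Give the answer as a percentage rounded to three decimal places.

6.193%

Nominal growth factor = 1.0290 × 1.1480 × 1.1090 = 1.31005283
Price-level growth factor = 0.9878 × 1.0303 × 1.0749 = 1.09395834
Real growth factor = 1.31005283 / 1.09395834 = 1.19753447
Annualized real rate = 1.19753447^(1/3) − 1 = 6.1930% → 6.193%.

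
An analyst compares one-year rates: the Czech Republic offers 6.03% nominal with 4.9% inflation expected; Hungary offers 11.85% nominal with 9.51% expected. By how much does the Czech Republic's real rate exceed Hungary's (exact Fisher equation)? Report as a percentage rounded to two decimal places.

-1.06%

The Czech Republic: (1 + 0.0603)/(1 + 0.0490) − 1 = 1.0772%
Hungary: (1 + 0.1185)/(1 + 0.0951) − 1 = 2.1368%
Differential = 1.0772% − 2.1368% = -1.0596% → -1.06%.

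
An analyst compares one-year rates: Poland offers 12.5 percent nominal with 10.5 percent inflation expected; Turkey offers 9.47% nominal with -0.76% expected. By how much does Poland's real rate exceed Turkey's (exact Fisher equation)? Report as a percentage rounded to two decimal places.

Poland: (1 + 0.1250)/(1 + 0.1050) − 1 = 1.8100%
Turkey: (1 + 0.0947)/(1 − 0.0076) − 1 = 10.3083%
Differential = 1.8100% − 10.3083% = -8.4984% → -8.50%.

-8.50%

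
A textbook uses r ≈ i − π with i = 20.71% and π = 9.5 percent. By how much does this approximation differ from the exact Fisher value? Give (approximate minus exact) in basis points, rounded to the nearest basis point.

Approximate: r ≈ 20.710% − 9.500% = 11.2100%
Exact: (1 + 0.2071)/(1 + 0.0950) − 1 = 10.2374%
Error = 11.2100% − 10.2374% = 0.9726% → 97 basis points.

97 basis points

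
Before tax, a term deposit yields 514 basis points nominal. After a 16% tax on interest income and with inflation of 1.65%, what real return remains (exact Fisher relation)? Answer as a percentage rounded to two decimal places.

2.62%

After-tax nominal return = 5.14% × (1 − 0.16) = 4.3176%.
1 + r = 1.043176 / 1.01650 = 1.026243
After-tax real rate = 1.026243 − 1 → 2.62%.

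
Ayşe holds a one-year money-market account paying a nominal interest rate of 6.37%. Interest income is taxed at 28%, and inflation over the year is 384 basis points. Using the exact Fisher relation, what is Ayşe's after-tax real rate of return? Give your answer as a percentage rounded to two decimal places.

After-tax nominal return = 6.37% × (1 − 0.28) = 4.5864%.
1 + r = 1.045864 / 1.03840 = 1.007188
After-tax real rate = 1.007188 − 1 → 0.72%.

0.72%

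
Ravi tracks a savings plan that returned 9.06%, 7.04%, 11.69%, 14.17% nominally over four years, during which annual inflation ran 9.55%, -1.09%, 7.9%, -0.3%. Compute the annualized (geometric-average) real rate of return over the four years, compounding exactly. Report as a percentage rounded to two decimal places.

6.30%

Compound the nominal returns: 1.0906 × 1.0704 × 1.1169 × 1.1417 = 1.48859956.
Compound inflation: 1.0955 × 0.9891 × 1.0790 × 0.9970 = 1.16565273.
Deflate: 1.48859956 / 1.16565273 = 1.27705235.
Annualized real rate = 1.27705235^(1/4) − 1 = 6.3046% → 6.30%.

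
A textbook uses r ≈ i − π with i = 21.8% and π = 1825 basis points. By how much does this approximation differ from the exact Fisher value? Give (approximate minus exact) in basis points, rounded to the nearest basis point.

Approximate: r ≈ 21.800% − 18.250% = 3.5500%
Exact: (1 + 0.2180)/(1 + 0.1825) − 1 = 3.0021%
Error = 3.5500% − 3.0021% = 0.5479% → 55 basis points.

55 basis points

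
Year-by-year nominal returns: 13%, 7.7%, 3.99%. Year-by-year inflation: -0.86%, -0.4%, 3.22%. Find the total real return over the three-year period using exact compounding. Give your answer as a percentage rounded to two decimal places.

24.17%

Nominal growth factor = 1.1300 × 1.0770 × 1.0399 = 1.265569
Price-level growth factor = 0.9914 × 0.9960 × 1.0322 = 1.019230
Real growth factor = 1.265569 / 1.019230 = 1.241691
Total real return = 1.241691 − 1 → 24.17%.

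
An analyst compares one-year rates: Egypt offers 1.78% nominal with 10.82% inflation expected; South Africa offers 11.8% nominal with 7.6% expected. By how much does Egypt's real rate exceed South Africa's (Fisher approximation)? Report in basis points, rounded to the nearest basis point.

Egypt: 1.78% − 10.82% = -9.040%
South Africa: 11.8% − 7.6% = 4.200%
Differential = -13.240% → -1324 basis points.

-1324 basis points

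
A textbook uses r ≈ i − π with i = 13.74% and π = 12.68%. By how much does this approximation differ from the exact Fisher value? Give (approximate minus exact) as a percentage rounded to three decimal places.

Approximate: r ≈ 13.740% − 12.680% = 1.0600%
Exact: (1 + 0.1374)/(1 + 0.1268) − 1 = 0.9407%
Error = 1.0600% − 0.9407% = 0.1193% → 0.119%.

0.119%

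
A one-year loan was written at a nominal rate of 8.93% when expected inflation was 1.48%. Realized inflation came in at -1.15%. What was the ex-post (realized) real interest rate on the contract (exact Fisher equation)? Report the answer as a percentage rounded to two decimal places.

10.20%

Ex-post: (1 + 0.0893)/(1 − 0.0115) − 1 = 10.1973%
So the realized real rate is 10.20%.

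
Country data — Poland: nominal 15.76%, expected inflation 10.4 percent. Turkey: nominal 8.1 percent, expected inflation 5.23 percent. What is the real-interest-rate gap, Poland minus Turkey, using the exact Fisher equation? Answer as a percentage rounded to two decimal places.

2.13%

Poland: (1 + 0.1576)/(1 + 0.1040) − 1 = 4.8551%
Turkey: (1 + 0.0810)/(1 + 0.0523) − 1 = 2.7274%
Differential = 4.8551% − 2.7274% = 2.1277% → 2.13%.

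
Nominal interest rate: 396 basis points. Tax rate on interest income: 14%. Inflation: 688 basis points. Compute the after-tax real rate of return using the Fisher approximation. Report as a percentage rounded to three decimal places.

-3.474%

After-tax nominal return = 3.96% × (1 − 0.14) = 3.4056%.
r ≈ 3.4056% − 6.88% → -3.474%.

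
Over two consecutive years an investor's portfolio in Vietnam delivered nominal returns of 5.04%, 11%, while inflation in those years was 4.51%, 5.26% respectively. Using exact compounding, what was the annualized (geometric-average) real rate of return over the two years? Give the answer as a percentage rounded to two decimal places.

2.95%

Compound the nominal returns: 1.0504 × 1.1100 = 1.16594400.
Compound inflation: 1.0451 × 1.0526 = 1.10007226.
Deflate: 1.16594400 / 1.10007226 = 1.05987947.
Annualized real rate = 1.05987947^(1/2) − 1 = 2.9504% → 2.95%.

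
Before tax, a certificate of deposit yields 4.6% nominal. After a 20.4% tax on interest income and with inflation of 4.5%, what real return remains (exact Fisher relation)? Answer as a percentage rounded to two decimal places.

After-tax nominal return = 4.6% × (1 − 0.204) = 3.6616%.
1 + r = 1.036616 / 1.04500 = 0.991977
After-tax real rate = 0.991977 − 1 → -0.80%.

-0.80%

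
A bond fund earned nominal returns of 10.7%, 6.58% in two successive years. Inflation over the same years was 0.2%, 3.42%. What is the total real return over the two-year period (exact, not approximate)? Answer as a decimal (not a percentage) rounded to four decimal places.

Nominal growth factor = 1.1070 × 1.0658 = 1.179841
Price-level growth factor = 1.0020 × 1.0342 = 1.036268
Real growth factor = 1.179841 / 1.036268 = 1.138547
Total real return = 1.138547 − 1 → 0.1385.

0.1385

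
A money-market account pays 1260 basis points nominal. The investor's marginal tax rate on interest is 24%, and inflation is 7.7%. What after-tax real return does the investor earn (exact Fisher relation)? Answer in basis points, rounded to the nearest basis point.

174 basis points

After-tax nominal return = 12.6% × (1 − 0.24) = 9.5760%.
1 + r = 1.09576 / 1.07700 = 1.017419
After-tax real rate = 1.017419 − 1 → 174 basis points.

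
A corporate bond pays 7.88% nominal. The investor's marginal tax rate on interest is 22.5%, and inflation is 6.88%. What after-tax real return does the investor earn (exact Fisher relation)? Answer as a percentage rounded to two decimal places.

-0.72%

After-tax nominal return = 7.88% × (1 − 0.225) = 6.1070%.
1 + r = 1.06107 / 1.06880 = 0.992768
After-tax real rate = 0.992768 − 1 → -0.72%.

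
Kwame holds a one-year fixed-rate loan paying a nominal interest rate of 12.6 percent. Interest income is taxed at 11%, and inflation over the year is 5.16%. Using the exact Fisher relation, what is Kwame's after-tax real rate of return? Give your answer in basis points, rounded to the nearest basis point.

576 basis points

After-tax nominal return = 12.6% × (1 − 0.11) = 11.2140%.
1 + r = 1.11214 / 1.05160 = 1.057569
After-tax real rate = 1.057569 − 1 → 576 basis points.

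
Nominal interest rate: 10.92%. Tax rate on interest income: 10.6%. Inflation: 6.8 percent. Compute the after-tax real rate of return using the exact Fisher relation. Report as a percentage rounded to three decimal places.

2.774%

After-tax nominal return = 10.92% × (1 − 0.106) = 9.76248%.
1 + r = 1.0976248 / 1.06800 = 1.027739
After-tax real rate = 1.027739 − 1 → 2.774%.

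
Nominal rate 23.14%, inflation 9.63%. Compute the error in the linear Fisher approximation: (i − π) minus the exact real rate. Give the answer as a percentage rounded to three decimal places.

1.187%

Approximate: r ≈ 23.140% − 9.630% = 13.5100%
Exact: (1 + 0.2314)/(1 + 0.0963) − 1 = 12.3233%
Error = 13.5100% − 12.3233% = 1.1867% → 1.187%.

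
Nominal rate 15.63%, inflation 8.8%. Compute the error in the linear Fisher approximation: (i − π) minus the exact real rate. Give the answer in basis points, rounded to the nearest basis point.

Approximate: r ≈ 15.630% − 8.800% = 6.8300%
Exact: (1 + 0.1563)/(1 + 0.0880) − 1 = 6.2776%
Error = 6.8300% − 6.2776% = 0.5524% → 55 basis points.

55 basis points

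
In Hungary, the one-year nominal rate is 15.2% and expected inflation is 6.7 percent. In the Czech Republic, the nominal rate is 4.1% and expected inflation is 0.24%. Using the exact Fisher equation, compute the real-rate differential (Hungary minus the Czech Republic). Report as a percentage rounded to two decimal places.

Hungary: (1 + 0.1520)/(1 + 0.0670) − 1 = 7.9663%
The Czech Republic: (1 + 0.0410)/(1 + 0.0024) − 1 = 3.8508%
Differential = 7.9663% − 3.8508% = 4.1155% → 4.12%.

4.12%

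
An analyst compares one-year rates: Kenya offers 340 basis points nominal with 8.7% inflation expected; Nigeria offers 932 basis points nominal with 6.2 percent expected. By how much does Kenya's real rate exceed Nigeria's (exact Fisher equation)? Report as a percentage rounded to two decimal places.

-7.81%

Kenya: (1 + 0.0340)/(1 + 0.0870) − 1 = -4.8758%
Nigeria: (1 + 0.0932)/(1 + 0.0620) − 1 = 2.9379%
Differential = -4.8758% − 2.9379% = -7.8137% → -7.81%.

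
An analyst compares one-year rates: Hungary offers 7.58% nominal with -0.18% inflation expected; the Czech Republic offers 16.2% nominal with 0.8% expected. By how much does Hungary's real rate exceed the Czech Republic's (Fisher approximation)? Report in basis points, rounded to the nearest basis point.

-764 basis points

Hungary: 7.58% − (-0.18%) = 7.760%
The Czech Republic: 16.2% − 0.8% = 15.400%
Differential = -7.640% → -764 basis points.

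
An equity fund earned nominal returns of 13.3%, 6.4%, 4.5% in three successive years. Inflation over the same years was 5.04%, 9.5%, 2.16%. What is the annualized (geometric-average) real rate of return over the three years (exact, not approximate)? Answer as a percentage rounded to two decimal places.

Nominal growth factor = 1.1330 × 1.0640 × 1.0450 = 1.25976004
Price-level growth factor = 1.0504 × 1.0950 × 1.0216 = 1.17503206
Real growth factor = 1.25976004 / 1.17503206 = 1.07210695
Annualized real rate = 1.07210695^(1/3) − 1 = 2.3480% → 2.35%.

2.35%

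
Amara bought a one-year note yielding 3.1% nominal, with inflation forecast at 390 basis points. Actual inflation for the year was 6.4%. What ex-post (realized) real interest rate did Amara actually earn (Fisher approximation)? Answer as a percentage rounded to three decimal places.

-3.300%

Ex-post: 3.1% − 6.4% = -3.300%
So the realized real rate is -3.300%.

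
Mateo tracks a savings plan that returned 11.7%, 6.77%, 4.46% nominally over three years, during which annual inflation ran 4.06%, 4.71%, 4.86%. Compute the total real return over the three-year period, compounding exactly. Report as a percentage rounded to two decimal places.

9.04%

Nominal growth factor = 1.1170 × 1.0677 × 1.0446 = 1.245812
Price-level growth factor = 1.0406 × 1.0471 × 1.0486 = 1.142567
Real growth factor = 1.245812 / 1.142567 = 1.090362
Total real return = 1.090362 − 1 → 9.04%.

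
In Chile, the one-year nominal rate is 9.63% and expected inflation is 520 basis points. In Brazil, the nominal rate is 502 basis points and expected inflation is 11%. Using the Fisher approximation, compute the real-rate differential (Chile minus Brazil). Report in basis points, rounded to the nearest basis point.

1041 basis points

Chile: 9.63% − 5.2% = 4.430%
Brazil: 5.02% − 11% = -5.980%
Differential = 10.410% → 1041 basis points.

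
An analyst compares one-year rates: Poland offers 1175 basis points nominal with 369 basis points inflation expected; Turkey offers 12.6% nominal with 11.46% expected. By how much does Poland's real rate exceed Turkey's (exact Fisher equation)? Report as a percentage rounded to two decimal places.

6.75%

Poland: (1 + 0.1175)/(1 + 0.0369) − 1 = 7.7732%
Turkey: (1 + 0.1260)/(1 + 0.1146) − 1 = 1.0228%
Differential = 7.7732% − 1.0228% = 6.7504% → 6.75%.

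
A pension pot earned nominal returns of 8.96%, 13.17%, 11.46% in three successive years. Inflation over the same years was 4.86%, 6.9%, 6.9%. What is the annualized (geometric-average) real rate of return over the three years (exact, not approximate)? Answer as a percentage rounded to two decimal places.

4.68%

Compound the nominal returns: 1.0896 × 1.1317 × 1.1146 = 1.37441362.
Compound inflation: 1.0486 × 1.0690 × 1.0690 = 1.19829918.
Deflate: 1.37441362 / 1.19829918 = 1.14697033.
Annualized real rate = 1.14697033^(1/3) − 1 = 4.6769% → 4.68%.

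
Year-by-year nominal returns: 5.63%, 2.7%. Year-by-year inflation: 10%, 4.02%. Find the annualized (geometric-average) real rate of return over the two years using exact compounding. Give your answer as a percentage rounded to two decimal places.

Nominal growth factor = 1.0563 × 1.0270 = 1.08482010
Price-level growth factor = 1.1000 × 1.0402 = 1.14422000
Real growth factor = 1.08482010 / 1.14422000 = 0.94808699
Annualized real rate = 0.94808699^(1/2) − 1 = -2.6302% → -2.63%.

-2.63%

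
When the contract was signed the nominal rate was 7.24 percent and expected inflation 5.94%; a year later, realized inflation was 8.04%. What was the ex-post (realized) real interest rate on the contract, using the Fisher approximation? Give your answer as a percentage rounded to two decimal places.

Ex-post: 7.24% − 8.04% = -0.800%
So the realized real rate is -0.80%.

-0.80%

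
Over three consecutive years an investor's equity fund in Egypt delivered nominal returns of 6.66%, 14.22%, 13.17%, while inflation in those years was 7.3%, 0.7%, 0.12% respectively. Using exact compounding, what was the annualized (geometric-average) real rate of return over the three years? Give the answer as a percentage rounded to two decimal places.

8.42%

Compound the nominal returns: 1.0666 × 1.1422 × 1.1317 = 1.37871675.
Compound inflation: 1.0730 × 1.0070 × 1.0012 = 1.08180761.
Deflate: 1.37871675 / 1.08180761 = 1.27445650.
Annualized real rate = 1.27445650^(1/3) − 1 = 8.4197% → 8.42%.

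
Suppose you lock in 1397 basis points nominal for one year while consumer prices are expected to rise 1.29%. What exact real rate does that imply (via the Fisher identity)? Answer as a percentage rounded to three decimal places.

12.519%

1 + r = 1.13970 / 1.01290 = 1.1251851
r = 1.1251851 − 1 = 12.51851%, i.e. 12.519%.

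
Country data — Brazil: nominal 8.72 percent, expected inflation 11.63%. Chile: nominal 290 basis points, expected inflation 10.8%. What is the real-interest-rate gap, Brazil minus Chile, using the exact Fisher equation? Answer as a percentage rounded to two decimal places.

Brazil: (1 + 0.0872)/(1 + 0.1163) − 1 = -2.6068%
Chile: (1 + 0.0290)/(1 + 0.1080) − 1 = -7.1300%
Differential = -2.6068% − (-7.1300%) = 4.5231% → 4.52%.

4.52%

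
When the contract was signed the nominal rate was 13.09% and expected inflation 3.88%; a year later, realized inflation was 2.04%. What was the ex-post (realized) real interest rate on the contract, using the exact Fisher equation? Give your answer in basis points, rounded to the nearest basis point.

Ex-post: (1 + 0.1309)/(1 + 0.0204) − 1 = 10.8291%
So the realized real rate is 1083 basis points.

1083 basis points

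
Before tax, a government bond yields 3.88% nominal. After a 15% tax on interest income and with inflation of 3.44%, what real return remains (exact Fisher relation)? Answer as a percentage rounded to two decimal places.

After-tax nominal return = 3.88% × (1 − 0.15) = 3.2980%.
1 + r = 1.03298 / 1.03440 = 0.998627
After-tax real rate = 0.998627 − 1 → -0.14%.

-0.14%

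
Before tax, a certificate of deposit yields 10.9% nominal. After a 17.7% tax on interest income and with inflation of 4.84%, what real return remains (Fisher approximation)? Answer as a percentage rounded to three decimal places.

After-tax nominal return = 10.9% × (1 − 0.177) = 8.9707%.
r ≈ 8.9707% − 4.84% → 4.131%.

4.131%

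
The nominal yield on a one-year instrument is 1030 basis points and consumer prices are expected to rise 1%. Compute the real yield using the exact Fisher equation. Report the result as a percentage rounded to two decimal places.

By the Fisher relation, 1 + r = (1 + i)/(1 + π).
1 + r = 1.10300 / 1.01000 = 1.092079
r = 1.092079 − 1 = 9.2079%, i.e. 9.21%.

9.21%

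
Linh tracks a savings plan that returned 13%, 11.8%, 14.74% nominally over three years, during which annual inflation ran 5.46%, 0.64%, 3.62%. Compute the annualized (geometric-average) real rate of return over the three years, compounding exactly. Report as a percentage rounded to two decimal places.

9.64%

Compound the nominal returns: 1.1300 × 1.1180 × 1.1474 = 1.44955632.
Compound inflation: 1.0546 × 1.0064 × 1.0362 = 1.09977029.
Deflate: 1.44955632 / 1.09977029 = 1.31805371.
Annualized real rate = 1.31805371^(1/3) − 1 = 9.6422% → 9.64%.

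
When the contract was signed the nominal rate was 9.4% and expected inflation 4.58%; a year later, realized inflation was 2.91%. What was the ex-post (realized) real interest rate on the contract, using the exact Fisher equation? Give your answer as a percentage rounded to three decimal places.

Ex-post: (1 + 0.0940)/(1 + 0.0291) − 1 = 6.30648%
So the realized real rate is 6.306%.

6.306%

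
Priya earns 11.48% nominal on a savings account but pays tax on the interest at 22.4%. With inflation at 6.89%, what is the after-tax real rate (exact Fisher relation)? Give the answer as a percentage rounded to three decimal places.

1.888%

After-tax nominal return = 11.48% × (1 − 0.224) = 8.90848%.
1 + r = 1.0890848 / 1.06890 = 1.018884
After-tax real rate = 1.018884 − 1 → 1.888%.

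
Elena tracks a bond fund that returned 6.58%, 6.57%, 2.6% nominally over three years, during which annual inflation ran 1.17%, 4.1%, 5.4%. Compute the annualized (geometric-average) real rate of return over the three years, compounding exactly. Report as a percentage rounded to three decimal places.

1.634%

Nominal growth factor = 1.0658 × 1.0657 × 1.0260 = 1.16535446
Price-level growth factor = 1.0117 × 1.0410 × 1.0540 = 1.11005140
Real growth factor = 1.16535446 / 1.11005140 = 1.04982027
Annualized real rate = 1.04982027^(1/3) − 1 = 1.6338% → 1.634%.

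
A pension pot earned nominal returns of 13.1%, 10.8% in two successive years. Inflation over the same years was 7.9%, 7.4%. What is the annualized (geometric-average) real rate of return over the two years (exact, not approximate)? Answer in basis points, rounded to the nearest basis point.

399 basis points

Nominal growth factor = 1.1310 × 1.1080 = 1.25314800
Price-level growth factor = 1.0790 × 1.0740 = 1.15884600
Real growth factor = 1.25314800 / 1.15884600 = 1.08137578
Annualized real rate = 1.08137578^(1/2) − 1 = 3.9892% → 399 basis points.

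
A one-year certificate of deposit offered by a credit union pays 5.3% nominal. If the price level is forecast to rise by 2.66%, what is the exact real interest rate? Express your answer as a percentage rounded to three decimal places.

By the Fisher relation, 1 + r = (1 + i)/(1 + π).
1 + r = 1.05300 / 1.02660 = 1.025716
r = 1.025716 − 1 = 2.5716%, i.e. 2.572%.

2.572%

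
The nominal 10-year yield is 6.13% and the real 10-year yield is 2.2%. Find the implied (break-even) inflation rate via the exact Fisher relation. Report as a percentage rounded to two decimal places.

3.85%

(1 + π) = (1 + i)/(1 + r) = 1.06130 / 1.02200 = 1.038454
Break-even inflation = 1.038454 − 1 → 3.85%.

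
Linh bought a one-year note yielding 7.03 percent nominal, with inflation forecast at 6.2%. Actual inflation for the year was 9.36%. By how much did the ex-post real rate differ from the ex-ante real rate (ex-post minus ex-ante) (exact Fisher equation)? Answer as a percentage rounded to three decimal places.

-2.912%

Ex-ante: (1 + 0.0703)/(1 + 0.0620) − 1 = 0.7815%
Ex-post: (1 + 0.0703)/(1 + 0.0936) − 1 = -2.1306%
Difference (ex-post − ex-ante) = -2.9121% → -2.912%.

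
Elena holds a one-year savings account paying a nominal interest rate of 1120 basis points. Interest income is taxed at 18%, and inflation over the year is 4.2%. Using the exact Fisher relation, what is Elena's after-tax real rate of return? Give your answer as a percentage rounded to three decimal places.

4.783%

After-tax nominal return = 11.2% × (1 − 0.18) = 9.1840%.
1 + r = 1.09184 / 1.04200 = 1.047831
After-tax real rate = 1.047831 − 1 → 4.783%.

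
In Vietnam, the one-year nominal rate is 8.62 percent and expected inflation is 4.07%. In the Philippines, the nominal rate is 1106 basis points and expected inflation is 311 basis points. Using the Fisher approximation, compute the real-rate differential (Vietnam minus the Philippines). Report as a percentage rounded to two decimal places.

-3.40%

Vietnam: 8.62% − 4.07% = 4.550%
The Philippines: 11.06% − 3.11% = 7.950%
Differential = -3.400% → -3.40%.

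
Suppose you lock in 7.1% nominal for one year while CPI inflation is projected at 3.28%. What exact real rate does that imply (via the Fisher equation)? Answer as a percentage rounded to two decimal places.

3.70%

By the Fisher equation, 1 + r = (1 + i)/(1 + π).
1 + r = 1.07100 / 1.03280 = 1.036987
r = 1.036987 − 1 = 3.6987%, i.e. 3.70%.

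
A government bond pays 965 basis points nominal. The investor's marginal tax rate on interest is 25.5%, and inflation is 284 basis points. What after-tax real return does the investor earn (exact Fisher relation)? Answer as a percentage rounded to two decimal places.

After-tax nominal return = 9.65% × (1 − 0.255) = 7.18925%.
1 + r = 1.0718925 / 1.02840 = 1.042291
After-tax real rate = 1.042291 − 1 → 4.23%.

4.23%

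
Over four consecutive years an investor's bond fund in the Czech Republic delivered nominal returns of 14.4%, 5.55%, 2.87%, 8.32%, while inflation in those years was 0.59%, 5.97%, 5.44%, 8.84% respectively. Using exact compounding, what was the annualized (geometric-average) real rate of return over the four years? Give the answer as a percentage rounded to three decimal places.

Compound the nominal returns: 1.1440 × 1.0555 × 1.0287 × 1.0832 = 1.34549365.
Compound inflation: 1.0059 × 1.0597 × 1.0544 × 1.0884 = 1.22329633.
Deflate: 1.34549365 / 1.22329633 = 1.09989184.
Annualized real rate = 1.09989184^(1/4) − 1 = 2.4089% → 2.409%.

2.409%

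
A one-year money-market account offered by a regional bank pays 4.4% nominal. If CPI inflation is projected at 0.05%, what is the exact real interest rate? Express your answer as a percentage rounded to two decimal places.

4.35%

By the Fisher identity, 1 + r = (1 + i)/(1 + π).
1 + r = 1.04400 / 1.00050 = 1.043478
r = 1.043478 − 1 = 4.3478%, i.e. 4.35%.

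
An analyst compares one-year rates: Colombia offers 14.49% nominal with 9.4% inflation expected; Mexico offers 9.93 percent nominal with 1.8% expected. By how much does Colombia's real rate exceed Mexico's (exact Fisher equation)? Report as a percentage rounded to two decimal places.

-3.33%

Colombia: (1 + 0.1449)/(1 + 0.0940) − 1 = 4.6527%
Mexico: (1 + 0.0993)/(1 + 0.0180) − 1 = 7.9862%
Differential = 4.6527% − 7.9862% = -3.3336% → -3.33%.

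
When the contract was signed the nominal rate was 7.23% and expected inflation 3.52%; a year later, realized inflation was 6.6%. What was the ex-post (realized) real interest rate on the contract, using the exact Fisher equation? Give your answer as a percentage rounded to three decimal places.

0.591%

Ex-post: (1 + 0.0723)/(1 + 0.0660) − 1 = 0.5910%
So the realized real rate is 0.591%.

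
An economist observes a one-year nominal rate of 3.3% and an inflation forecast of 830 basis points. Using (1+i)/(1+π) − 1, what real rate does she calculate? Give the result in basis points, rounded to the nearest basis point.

By the Fisher identity, 1 + r = (1 + i)/(1 + π).
1 + r = 1.03300 / 1.08300 = 0.953832
r = 0.953832 − 1 = -4.6168%, i.e. -462 basis points.

-462 basis points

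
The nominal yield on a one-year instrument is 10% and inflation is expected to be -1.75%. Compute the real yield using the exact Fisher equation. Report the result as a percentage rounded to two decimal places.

By the Fisher identity, 1 + r = (1 + i)/(1 + π).
1 + r = 1.10000 / 0.98250 = 1.119593
r = 1.119593 − 1 = 11.9593%, i.e. 11.96%.

11.96%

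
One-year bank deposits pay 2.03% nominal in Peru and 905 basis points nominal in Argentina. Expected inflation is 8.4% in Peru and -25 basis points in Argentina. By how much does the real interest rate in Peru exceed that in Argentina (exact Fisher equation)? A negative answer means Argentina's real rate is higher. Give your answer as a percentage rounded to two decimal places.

-15.20%

Peru: (1 + 0.0203)/(1 + 0.0840) − 1 = -5.8764%
Argentina: (1 + 0.0905)/(1 − 0.0025) − 1 = 9.3233%
Differential = -5.8764% − 9.3233% = -15.1997% → -15.20%.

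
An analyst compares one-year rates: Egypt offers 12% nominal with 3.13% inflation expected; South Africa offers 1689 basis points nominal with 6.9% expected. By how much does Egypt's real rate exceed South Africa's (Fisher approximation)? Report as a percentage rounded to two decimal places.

-1.12%

Egypt: 12% − 3.13% = 8.870%
South Africa: 16.89% − 6.9% = 9.990%
Differential = -1.120% → -1.12%.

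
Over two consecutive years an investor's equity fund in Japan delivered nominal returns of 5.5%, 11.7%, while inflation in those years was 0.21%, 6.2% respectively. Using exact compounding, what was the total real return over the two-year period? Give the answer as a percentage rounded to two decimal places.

10.73%

Compound the nominal returns: 1.0550 × 1.1170 = 1.178435.
Compound inflation: 1.0021 × 1.0620 = 1.064230.
Deflate: 1.178435 / 1.064230 = 1.107312.
Total real return = 1.107312 − 1 → 10.73%.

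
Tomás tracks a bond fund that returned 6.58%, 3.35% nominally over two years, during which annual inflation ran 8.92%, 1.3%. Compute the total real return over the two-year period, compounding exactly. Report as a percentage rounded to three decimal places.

-0.168%

Nominal growth factor = 1.0658 × 1.0335 = 1.101504
Price-level growth factor = 1.0892 × 1.0130 = 1.103360
Real growth factor = 1.101504 / 1.103360 = 0.998318
Total real return = 0.998318 − 1 → -0.168%.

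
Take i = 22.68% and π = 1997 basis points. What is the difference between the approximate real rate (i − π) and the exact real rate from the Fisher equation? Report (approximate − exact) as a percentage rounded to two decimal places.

0.45%

Approximate: r ≈ 22.680% − 19.970% = 2.7100%
Exact: (1 + 0.2268)/(1 + 0.1997) − 1 = 2.2589%
Error = 2.7100% − 2.2589% = 0.4511% → 0.45%.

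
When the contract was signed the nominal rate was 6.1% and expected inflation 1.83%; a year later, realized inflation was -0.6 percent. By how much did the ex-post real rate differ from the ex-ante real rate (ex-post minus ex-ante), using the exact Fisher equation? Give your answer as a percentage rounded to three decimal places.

Ex-ante: (1 + 0.0610)/(1 + 0.0183) − 1 = 4.1933%
Ex-post: (1 + 0.0610)/(1 − 0.0060) − 1 = 6.7404%
Difference (ex-post − ex-ante) = 2.5472% → 2.547%.

2.547%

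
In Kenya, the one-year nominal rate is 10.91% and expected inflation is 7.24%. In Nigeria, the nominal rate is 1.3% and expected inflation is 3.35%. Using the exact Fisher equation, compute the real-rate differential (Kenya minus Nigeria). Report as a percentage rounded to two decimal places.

Kenya: (1 + 0.1091)/(1 + 0.0724) − 1 = 3.4222%
Nigeria: (1 + 0.0130)/(1 + 0.0335) − 1 = -1.9836%
Differential = 3.4222% − (-1.9836%) = 5.4058% → 5.41%.

5.41%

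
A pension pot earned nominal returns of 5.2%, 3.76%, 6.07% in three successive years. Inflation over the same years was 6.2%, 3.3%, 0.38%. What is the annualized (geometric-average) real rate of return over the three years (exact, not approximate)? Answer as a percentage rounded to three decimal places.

1.685%

Compound the nominal returns: 1.0520 × 1.0376 × 1.0607 = 1.15781260.
Compound inflation: 1.0620 × 1.0330 × 1.0038 = 1.10121477.
Deflate: 1.15781260 / 1.10121477 = 1.05139581.
Annualized real rate = 1.05139581^(1/3) − 1 = 1.6847% → 1.685%.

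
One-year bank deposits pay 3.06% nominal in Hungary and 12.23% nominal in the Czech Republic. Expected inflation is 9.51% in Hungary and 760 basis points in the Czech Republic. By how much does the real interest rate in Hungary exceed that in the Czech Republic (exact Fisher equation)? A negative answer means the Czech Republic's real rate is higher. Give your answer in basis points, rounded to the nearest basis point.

Hungary: (1 + 0.0306)/(1 + 0.0951) − 1 = -5.8899%
The Czech Republic: (1 + 0.1223)/(1 + 0.0760) − 1 = 4.3030%
Differential = -5.8899% − 4.3030% = -10.1928% → -1019 basis points.

-1019 basis points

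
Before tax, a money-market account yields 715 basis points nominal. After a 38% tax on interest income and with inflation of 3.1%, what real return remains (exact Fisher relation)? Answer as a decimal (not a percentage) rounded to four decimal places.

After-tax nominal return = 7.15% × (1 − 0.38) = 4.4330%.
1 + r = 1.04433 / 1.03100 = 1.012929
After-tax real rate = 1.012929 − 1 → 0.0129.

0.0129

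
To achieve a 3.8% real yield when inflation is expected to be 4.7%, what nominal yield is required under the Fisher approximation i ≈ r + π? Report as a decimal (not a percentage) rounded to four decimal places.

i ≈ r + π = 3.8% + 4.7% = 0.0850.

0.0850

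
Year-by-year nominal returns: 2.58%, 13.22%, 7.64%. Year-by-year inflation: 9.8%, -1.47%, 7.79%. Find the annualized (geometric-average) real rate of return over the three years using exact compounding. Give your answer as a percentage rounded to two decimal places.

Nominal growth factor = 1.0258 × 1.1322 × 1.0764 = 1.25014254
Price-level growth factor = 1.0980 × 0.9853 × 1.0779 = 1.16613625
Real growth factor = 1.25014254 / 1.16613625 = 1.07203815
Annualized real rate = 1.07203815^(1/3) − 1 = 2.3458% → 2.35%.

2.35%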